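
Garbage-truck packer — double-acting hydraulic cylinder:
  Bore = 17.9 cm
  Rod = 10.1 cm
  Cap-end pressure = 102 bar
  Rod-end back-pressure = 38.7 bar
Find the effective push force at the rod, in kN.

F ≈ 190 kN

Cap-side area A_cap = π/4 × (17.9 cm)² = 251.6 cm^2
Rod-side annular area A_ann = π/4 × (17.9² − 10.1²) = 171.5 cm^2
Net thrust = P_cap·A_cap − P_rod·A_ann = 256.7 kN − 66.38 kN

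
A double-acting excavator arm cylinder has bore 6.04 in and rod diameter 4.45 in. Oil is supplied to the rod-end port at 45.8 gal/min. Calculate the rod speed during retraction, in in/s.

Rod-side annular area A_ann = π/4 × (6.04² − 4.45²) = 13.10 in^2
Flow into the rod-end port fills the annular volume.
v = Q / A

v ≈ 13.5 in/s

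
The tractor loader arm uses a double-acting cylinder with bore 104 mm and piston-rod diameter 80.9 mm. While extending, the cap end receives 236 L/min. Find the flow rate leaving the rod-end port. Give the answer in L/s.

Cap-side area A_cap = π/4 × (104 mm)² = 8495 mm^2
Rod-side annular area A_ann = π/4 × (104² − 80.9²) = 3355 mm^2
Piston speed v = Q_in/A_cap; rod-end outflow Q_out = v × A_ann = Q_in × A_ann/A_cap.

Q_out ≈ 1.55 L/s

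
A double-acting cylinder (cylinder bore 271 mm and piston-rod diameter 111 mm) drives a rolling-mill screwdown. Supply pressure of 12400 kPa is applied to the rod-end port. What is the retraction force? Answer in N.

Rod-side annular area A_ann = π/4 × (271² − 111²) = 48000 mm^2
On retraction the pressure acts on the annular area (bore minus rod).
F = P × A_ann

F ≈ 5.95e5 N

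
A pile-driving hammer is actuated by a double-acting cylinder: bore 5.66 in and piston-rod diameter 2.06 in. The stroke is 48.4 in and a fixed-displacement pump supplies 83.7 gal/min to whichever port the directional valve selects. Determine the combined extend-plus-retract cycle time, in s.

Cap-side area A_cap = π/4 × (5.66 in)² = 25.16 in^2
Rod-side annular area A_ann = π/4 × (5.66² − 2.06²) = 21.83 in^2
t_ext = A_cap·L/Q = 3.779 s
t_ret = A_ann·L/Q = 3.278 s
t_cycle = t_ext + t_ret

t ≈ 7.06 s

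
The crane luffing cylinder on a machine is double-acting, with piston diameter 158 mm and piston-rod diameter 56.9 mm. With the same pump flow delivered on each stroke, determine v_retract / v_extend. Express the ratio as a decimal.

Cap-side area A_cap = π/4 × (158 mm)² = 19610 mm^2
Rod-side annular area A_ann = π/4 × (158² − 56.9²) = 17060 mm^2
For equal Q, v ∝ 1/A, so v_ret/v_ext = A_cap/A_ann.

v_ret/v_ext ≈ 1.15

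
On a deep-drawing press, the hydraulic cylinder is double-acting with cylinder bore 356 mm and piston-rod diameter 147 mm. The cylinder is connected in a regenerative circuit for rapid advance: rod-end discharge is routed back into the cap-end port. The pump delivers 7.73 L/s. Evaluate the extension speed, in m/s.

In regeneration the rod-end outflow joins the pump flow into the cap end, so the net volume the pump must supply per unit advance equals the rod cross-section area.
Rod cross-section A_rod = π/4 × (147 mm)² = 16970 mm^2
v = Q_pump / A_rod

v ≈ 0.455 m/s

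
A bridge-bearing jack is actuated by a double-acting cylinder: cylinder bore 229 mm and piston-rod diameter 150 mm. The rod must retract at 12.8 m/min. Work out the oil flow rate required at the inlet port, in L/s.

Q ≈ 5.02 L/s

Rod-side annular area A_ann = π/4 × (229² − 150²) = 23520 mm^2
Q = A × v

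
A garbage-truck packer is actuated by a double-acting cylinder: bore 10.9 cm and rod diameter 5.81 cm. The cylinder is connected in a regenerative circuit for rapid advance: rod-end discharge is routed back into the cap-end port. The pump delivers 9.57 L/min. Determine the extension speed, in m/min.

v ≈ 3.61 m/min

In regeneration the rod-end outflow joins the pump flow into the cap end, so the net volume the pump must supply per unit advance equals the rod cross-section area.
Rod cross-section A_rod = π/4 × (5.81 cm)² = 26.51 cm^2
v = Q_pump / A_rod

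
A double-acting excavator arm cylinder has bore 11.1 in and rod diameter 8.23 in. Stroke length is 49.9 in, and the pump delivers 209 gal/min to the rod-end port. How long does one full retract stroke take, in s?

t ≈ 2.70 s

Rod-side annular area A_ann = π/4 × (11.1² − 8.23²) = 43.57 in^2
Swept volume V = A × L; t = V / Q = A·L / Q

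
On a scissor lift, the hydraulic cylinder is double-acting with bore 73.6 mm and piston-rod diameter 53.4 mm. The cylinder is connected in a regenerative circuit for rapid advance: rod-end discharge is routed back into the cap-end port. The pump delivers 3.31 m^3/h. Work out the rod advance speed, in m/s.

v ≈ 0.411 m/s

In regeneration the rod-end outflow joins the pump flow into the cap end, so the net volume the pump must supply per unit advance equals the rod cross-section area.
Rod cross-section A_rod = π/4 × (53.4 mm)² = 2240 mm^2
v = Q_pump / A_rod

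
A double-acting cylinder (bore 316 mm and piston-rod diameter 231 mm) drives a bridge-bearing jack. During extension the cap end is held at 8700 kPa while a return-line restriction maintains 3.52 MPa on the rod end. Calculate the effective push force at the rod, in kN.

Cap-side area A_cap = π/4 × (316 mm)² = 78430 mm^2
Rod-side annular area A_ann = π/4 × (316² − 231²) = 36520 mm^2
Net thrust = P_cap·A_cap − P_rod·A_ann = 682.3 kN − 128.5 kN

F ≈ 554 kN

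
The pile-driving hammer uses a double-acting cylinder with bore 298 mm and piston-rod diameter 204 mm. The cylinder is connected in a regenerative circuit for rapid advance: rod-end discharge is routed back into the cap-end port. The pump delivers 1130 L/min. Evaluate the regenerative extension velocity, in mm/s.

v ≈ 576 mm/s

In regeneration the rod-end outflow joins the pump flow into the cap end, so the net volume the pump must supply per unit advance equals the rod cross-section area.
Rod cross-section A_rod = π/4 × (204 mm)² = 32690 mm^2
v = Q_pump / A_rod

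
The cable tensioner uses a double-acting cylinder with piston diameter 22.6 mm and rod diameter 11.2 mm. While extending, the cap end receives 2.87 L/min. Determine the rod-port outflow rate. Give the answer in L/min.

Q_out ≈ 2.17 L/min

Cap-side area A_cap = π/4 × (22.6 mm)² = 401.1 mm^2
Rod-side annular area A_ann = π/4 × (22.6² − 11.2²) = 302.6 mm^2
Piston speed v = Q_in/A_cap; rod-end outflow Q_out = v × A_ann = Q_in × A_ann/A_cap.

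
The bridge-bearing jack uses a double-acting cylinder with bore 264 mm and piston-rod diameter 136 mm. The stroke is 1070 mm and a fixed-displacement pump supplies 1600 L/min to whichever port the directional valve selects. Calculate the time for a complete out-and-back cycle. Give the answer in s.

Cap-side area A_cap = π/4 × (264 mm)² = 54740 mm^2
Rod-side annular area A_ann = π/4 × (264² − 136²) = 40210 mm^2
t_ext = A_cap·L/Q = 2.196 s
t_ret = A_ann·L/Q = 1.614 s
t_cycle = t_ext + t_ret

t ≈ 3.81 s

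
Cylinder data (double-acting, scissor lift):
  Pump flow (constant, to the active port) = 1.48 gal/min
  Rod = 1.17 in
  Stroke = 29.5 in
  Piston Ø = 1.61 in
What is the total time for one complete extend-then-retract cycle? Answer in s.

t ≈ 15.5 s

Cap-side area A_cap = π/4 × (1.61 in)² = 2.036 in^2
Rod-side annular area A_ann = π/4 × (1.61² − 1.17²) = 0.9607 in^2
t_ext = A_cap·L/Q = 10.54 s
t_ret = A_ann·L/Q = 4.974 s
t_cycle = t_ext + t_ret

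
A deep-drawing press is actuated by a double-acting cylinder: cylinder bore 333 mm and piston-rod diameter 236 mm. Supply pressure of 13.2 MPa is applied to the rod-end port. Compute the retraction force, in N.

F ≈ 5.72e5 N

Rod-side annular area A_ann = π/4 × (333² − 236²) = 43350 mm^2
On retraction the pressure acts on the annular area (bore minus rod).
F = P × A_ann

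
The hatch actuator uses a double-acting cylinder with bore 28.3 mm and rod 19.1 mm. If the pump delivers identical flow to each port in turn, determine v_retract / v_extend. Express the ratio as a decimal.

Cap-side area A_cap = π/4 × (28.3 mm)² = 629.0 mm^2
Rod-side annular area A_ann = π/4 × (28.3² − 19.1²) = 342.5 mm^2
For equal Q, v ∝ 1/A, so v_ret/v_ext = A_cap/A_ann.

v_ret/v_ext ≈ 1.84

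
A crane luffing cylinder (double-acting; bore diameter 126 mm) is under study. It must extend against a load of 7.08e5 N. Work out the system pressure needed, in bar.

P ≈ 568 bar

Cap-side area A_cap = π/4 × (126 mm)² = 12470 mm^2
P = F / A = 7.08e5 N / A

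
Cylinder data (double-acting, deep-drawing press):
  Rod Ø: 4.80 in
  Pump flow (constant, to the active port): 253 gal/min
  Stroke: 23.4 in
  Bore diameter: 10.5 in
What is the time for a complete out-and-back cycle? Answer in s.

Cap-side area A_cap = π/4 × (10.5 in)² = 86.59 in^2
Rod-side annular area A_ann = π/4 × (10.5² − 4.80²) = 68.49 in^2
t_ext = A_cap·L/Q = 2.080 s
t_ret = A_ann·L/Q = 1.645 s
t_cycle = t_ext + t_ret

t ≈ 3.73 s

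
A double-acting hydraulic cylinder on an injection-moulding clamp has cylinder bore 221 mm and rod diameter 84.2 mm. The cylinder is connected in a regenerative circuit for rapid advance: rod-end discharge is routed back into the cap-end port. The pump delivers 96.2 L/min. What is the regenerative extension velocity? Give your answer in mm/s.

In regeneration the rod-end outflow joins the pump flow into the cap end, so the net volume the pump must supply per unit advance equals the rod cross-section area.
Rod cross-section A_rod = π/4 × (84.2 mm)² = 5568 mm^2
v = Q_pump / A_rod

v ≈ 288 mm/s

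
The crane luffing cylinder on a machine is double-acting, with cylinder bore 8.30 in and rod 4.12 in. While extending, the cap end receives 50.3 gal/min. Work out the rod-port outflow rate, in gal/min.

Q_out ≈ 37.9 gal/min

Cap-side area A_cap = π/4 × (8.30 in)² = 54.11 in^2
Rod-side annular area A_ann = π/4 × (8.30² − 4.12²) = 40.77 in^2
Piston speed v = Q_in/A_cap; rod-end outflow Q_out = v × A_ann = Q_in × A_ann/A_cap.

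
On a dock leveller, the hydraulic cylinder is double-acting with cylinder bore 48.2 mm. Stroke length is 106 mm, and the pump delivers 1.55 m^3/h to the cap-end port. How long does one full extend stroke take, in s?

t ≈ 0.449 s

Cap-side area A_cap = π/4 × (48.2 mm)² = 1825 mm^2
Swept volume V = A × L; t = V / Q = A·L / Q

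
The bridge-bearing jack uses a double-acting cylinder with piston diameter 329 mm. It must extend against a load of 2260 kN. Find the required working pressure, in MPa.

Cap-side area A_cap = π/4 × (329 mm)² = 85010 mm^2
P = F / A = 2260 kN / A

P ≈ 26.6 MPa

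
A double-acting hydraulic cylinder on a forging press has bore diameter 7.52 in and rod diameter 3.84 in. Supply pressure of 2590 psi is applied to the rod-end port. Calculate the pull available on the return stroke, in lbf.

Rod-side annular area A_ann = π/4 × (7.52² − 3.84²) = 32.83 in^2
On retraction the pressure acts on the annular area (bore minus rod).
F = P × A_ann

F ≈ 85000 lbf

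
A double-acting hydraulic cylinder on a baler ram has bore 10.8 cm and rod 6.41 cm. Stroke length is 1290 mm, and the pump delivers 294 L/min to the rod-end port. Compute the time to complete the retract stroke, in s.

Rod-side annular area A_ann = π/4 × (10.8² − 6.41²) = 59.34 cm^2
Swept volume V = A × L; t = V / Q = A·L / Q

t ≈ 1.56 s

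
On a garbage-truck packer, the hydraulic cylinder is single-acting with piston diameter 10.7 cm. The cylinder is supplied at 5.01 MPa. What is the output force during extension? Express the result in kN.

F ≈ 45.1 kN

Cap-side area A_cap = π/4 × (10.7 cm)² = 89.92 cm^2
F = P × A_cap = 5.01 MPa × A_cap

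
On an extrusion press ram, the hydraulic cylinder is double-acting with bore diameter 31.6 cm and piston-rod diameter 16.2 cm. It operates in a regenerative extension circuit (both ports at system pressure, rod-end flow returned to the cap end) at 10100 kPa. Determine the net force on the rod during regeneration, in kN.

With equal pressure on both faces, forces on the annular region cancel; the net push is pressure × rod cross-section.
Rod cross-section A_rod = π/4 × (16.2 cm)² = 206.1 cm^2
F = P × A_rod

F ≈ 208 kN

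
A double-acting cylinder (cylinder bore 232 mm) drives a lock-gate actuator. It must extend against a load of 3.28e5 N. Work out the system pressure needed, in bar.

Cap-side area A_cap = π/4 × (232 mm)² = 42270 mm^2
P = F / A = 3.28e5 N / A

P ≈ 77.6 bar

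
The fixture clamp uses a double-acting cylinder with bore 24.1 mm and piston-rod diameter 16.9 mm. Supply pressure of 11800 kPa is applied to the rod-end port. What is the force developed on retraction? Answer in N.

Rod-side annular area A_ann = π/4 × (24.1² − 16.9²) = 231.8 mm^2
On retraction the pressure acts on the annular area (bore minus rod).
F = P × A_ann

F ≈ 2740 N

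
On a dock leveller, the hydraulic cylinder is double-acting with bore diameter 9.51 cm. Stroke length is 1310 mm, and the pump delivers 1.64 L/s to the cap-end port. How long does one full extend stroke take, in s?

t ≈ 5.67 s

Cap-side area A_cap = π/4 × (9.51 cm)² = 71.03 cm^2
Swept volume V = A × L; t = V / Q = A·L / Q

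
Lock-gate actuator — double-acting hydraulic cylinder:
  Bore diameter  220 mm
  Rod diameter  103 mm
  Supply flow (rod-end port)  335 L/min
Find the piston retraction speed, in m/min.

Rod-side annular area A_ann = π/4 × (220² − 103²) = 29680 mm^2
Flow into the rod-end port fills the annular volume.
v = Q / A

v ≈ 11.3 m/min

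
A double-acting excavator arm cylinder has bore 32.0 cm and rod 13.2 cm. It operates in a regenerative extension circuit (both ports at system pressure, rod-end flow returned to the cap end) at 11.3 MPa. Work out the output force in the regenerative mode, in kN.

With equal pressure on both faces, forces on the annular region cancel; the net push is pressure × rod cross-section.
Rod cross-section A_rod = π/4 × (13.2 cm)² = 136.8 cm^2
F = P × A_rod

F ≈ 155 kN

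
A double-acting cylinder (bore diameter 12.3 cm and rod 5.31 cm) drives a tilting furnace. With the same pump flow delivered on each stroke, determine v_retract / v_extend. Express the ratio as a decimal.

Cap-side area A_cap = π/4 × (12.3 cm)² = 118.8 cm^2
Rod-side annular area A_ann = π/4 × (12.3² − 5.31²) = 96.68 cm^2
For equal Q, v ∝ 1/A, so v_ret/v_ext = A_cap/A_ann.

v_ret/v_ext ≈ 1.23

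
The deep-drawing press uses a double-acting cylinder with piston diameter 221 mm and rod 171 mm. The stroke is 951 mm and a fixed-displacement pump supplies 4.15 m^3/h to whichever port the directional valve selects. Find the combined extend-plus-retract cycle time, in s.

Cap-side area A_cap = π/4 × (221 mm)² = 38360 mm^2
Rod-side annular area A_ann = π/4 × (221² − 171²) = 15390 mm^2
t_ext = A_cap·L/Q = 31.65 s
t_ret = A_ann·L/Q = 12.70 s
t_cycle = t_ext + t_ret

t ≈ 44.3 s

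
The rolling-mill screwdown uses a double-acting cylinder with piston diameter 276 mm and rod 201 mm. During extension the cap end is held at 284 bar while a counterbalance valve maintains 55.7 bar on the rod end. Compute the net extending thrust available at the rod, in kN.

Cap-side area A_cap = π/4 × (276 mm)² = 59830 mm^2
Rod-side annular area A_ann = π/4 × (276² − 201²) = 28100 mm^2
Net thrust = P_cap·A_cap − P_rod·A_ann = 1699 kN − 156.5 kN

F ≈ 1540 kN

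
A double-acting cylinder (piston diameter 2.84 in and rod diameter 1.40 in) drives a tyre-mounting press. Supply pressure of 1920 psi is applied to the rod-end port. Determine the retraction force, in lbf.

F ≈ 9210 lbf

Rod-side annular area A_ann = π/4 × (2.84² − 1.40²) = 4.795 in^2
On retraction the pressure acts on the annular area (bore minus rod).
F = P × A_ann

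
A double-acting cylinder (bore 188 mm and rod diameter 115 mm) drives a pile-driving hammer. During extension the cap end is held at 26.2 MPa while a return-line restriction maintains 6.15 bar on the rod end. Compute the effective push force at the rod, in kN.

F ≈ 717 kN

Cap-side area A_cap = π/4 × (188 mm)² = 27760 mm^2
Rod-side annular area A_ann = π/4 × (188² − 115²) = 17370 mm^2
Net thrust = P_cap·A_cap − P_rod·A_ann = 727.3 kN − 10.68 kN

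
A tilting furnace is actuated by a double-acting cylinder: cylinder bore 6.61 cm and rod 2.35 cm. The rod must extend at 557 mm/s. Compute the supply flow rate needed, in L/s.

Cap-side area A_cap = π/4 × (6.61 cm)² = 34.32 cm^2
Q = A × v

Q ≈ 1.91 L/s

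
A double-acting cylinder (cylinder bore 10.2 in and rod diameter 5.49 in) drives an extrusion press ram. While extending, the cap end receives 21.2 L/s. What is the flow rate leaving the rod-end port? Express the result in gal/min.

Cap-side area A_cap = π/4 × (10.2 in)² = 81.71 in^2
Rod-side annular area A_ann = π/4 × (10.2² − 5.49²) = 58.04 in^2
Piston speed v = Q_in/A_cap; rod-end outflow Q_out = v × A_ann = Q_in × A_ann/A_cap.

Q_out ≈ 239 gal/min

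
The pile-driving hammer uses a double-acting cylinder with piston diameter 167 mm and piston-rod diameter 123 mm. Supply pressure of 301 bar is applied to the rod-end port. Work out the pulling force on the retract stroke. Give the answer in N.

Rod-side annular area A_ann = π/4 × (167² − 123²) = 10020 mm^2
On retraction the pressure acts on the annular area (bore minus rod).
F = P × A_ann

F ≈ 3.02e5 N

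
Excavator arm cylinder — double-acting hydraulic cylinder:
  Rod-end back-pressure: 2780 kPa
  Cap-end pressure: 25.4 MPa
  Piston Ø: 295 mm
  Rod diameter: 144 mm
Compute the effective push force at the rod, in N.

F ≈ 1.59e6 N

Cap-side area A_cap = π/4 × (295 mm)² = 68350 mm^2
Rod-side annular area A_ann = π/4 × (295² − 144²) = 52060 mm^2
Net thrust = P_cap·A_cap − P_rod·A_ann = 1.736e6 N − 1.447e5 N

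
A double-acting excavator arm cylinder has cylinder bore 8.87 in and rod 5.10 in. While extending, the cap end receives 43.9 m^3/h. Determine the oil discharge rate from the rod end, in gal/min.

Cap-side area A_cap = π/4 × (8.87 in)² = 61.79 in^2
Rod-side annular area A_ann = π/4 × (8.87² − 5.10²) = 41.36 in^2
Piston speed v = Q_in/A_cap; rod-end outflow Q_out = v × A_ann = Q_in × A_ann/A_cap.

Q_out ≈ 129 gal/min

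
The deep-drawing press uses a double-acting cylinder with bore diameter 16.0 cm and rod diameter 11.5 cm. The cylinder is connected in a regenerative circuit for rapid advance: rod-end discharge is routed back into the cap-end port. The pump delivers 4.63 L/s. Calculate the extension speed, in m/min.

v ≈ 26.7 m/min

In regeneration the rod-end outflow joins the pump flow into the cap end, so the net volume the pump must supply per unit advance equals the rod cross-section area.
Rod cross-section A_rod = π/4 × (11.5 cm)² = 103.9 cm^2
v = Q_pump / A_rod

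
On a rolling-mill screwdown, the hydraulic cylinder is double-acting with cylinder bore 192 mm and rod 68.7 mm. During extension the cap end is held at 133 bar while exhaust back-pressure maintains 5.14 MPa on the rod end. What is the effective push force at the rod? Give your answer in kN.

F ≈ 255 kN

Cap-side area A_cap = π/4 × (192 mm)² = 28950 mm^2
Rod-side annular area A_ann = π/4 × (192² − 68.7²) = 25250 mm^2
Net thrust = P_cap·A_cap − P_rod·A_ann = 385.1 kN − 129.8 kN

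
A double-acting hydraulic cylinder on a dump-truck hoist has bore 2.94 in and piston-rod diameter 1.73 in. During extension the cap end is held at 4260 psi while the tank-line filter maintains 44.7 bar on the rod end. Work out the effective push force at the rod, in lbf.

Cap-side area A_cap = π/4 × (2.94 in)² = 6.789 in^2
Rod-side annular area A_ann = π/4 × (2.94² − 1.73²) = 4.438 in^2
Net thrust = P_cap·A_cap − P_rod·A_ann = 28920 lbf − 2877 lbf

F ≈ 26000 lbf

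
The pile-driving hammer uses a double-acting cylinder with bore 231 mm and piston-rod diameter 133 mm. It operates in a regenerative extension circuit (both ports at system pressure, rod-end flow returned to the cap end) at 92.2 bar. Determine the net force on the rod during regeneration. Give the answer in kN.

F ≈ 128 kN

With equal pressure on both faces, forces on the annular region cancel; the net push is pressure × rod cross-section.
Rod cross-section A_rod = π/4 × (133 mm)² = 13890 mm^2
F = P × A_rod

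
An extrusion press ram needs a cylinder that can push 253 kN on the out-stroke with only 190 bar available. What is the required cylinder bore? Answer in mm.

D ≈ 130 mm

Extension force acts on the full piston face: F = P × (π/4)D².
D = √(4F / (πP)) = √(4 × 253 kN / (π × 190 bar))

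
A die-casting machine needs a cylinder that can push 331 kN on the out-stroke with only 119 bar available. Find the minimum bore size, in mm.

D ≈ 188 mm

Extension force acts on the full piston face: F = P × (π/4)D².
D = √(4F / (πP)) = √(4 × 331 kN / (π × 119 bar))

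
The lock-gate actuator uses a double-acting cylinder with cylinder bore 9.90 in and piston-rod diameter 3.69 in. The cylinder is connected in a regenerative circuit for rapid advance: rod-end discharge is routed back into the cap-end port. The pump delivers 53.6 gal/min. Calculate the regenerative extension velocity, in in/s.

v ≈ 19.3 in/s

In regeneration the rod-end outflow joins the pump flow into the cap end, so the net volume the pump must supply per unit advance equals the rod cross-section area.
Rod cross-section A_rod = π/4 × (3.69 in)² = 10.69 in^2
v = Q_pump / A_rod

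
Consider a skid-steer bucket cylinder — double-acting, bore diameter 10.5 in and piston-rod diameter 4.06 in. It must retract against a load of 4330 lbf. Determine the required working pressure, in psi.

Rod-side annular area A_ann = π/4 × (10.5² − 4.06²) = 73.64 in^2
Retraction: pressure acts on the annular area.
P = F / A = 4330 lbf / A

P ≈ 58.8 psi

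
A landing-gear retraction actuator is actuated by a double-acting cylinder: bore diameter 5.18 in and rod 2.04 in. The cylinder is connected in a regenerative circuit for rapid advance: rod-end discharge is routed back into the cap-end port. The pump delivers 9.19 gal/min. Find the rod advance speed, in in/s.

In regeneration the rod-end outflow joins the pump flow into the cap end, so the net volume the pump must supply per unit advance equals the rod cross-section area.
Rod cross-section A_rod = π/4 × (2.04 in)² = 3.269 in^2
v = Q_pump / A_rod

v ≈ 10.8 in/s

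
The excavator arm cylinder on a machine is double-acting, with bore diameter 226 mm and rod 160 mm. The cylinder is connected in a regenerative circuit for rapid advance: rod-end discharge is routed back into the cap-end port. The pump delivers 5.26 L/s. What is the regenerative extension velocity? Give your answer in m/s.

v ≈ 0.262 m/s

In regeneration the rod-end outflow joins the pump flow into the cap end, so the net volume the pump must supply per unit advance equals the rod cross-section area.
Rod cross-section A_rod = π/4 × (160 mm)² = 20110 mm^2
v = Q_pump / A_rod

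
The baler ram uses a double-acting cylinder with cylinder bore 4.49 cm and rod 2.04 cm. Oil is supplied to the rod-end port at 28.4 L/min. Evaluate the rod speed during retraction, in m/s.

v ≈ 0.377 m/s

Rod-side annular area A_ann = π/4 × (4.49² − 2.04²) = 12.57 cm^2
Flow into the rod-end port fills the annular volume.
v = Q / A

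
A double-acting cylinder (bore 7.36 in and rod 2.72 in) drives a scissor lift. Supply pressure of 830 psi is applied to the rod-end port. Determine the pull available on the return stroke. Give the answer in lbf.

F ≈ 30500 lbf

Rod-side annular area A_ann = π/4 × (7.36² − 2.72²) = 36.73 in^2
On retraction the pressure acts on the annular area (bore minus rod).
F = P × A_ann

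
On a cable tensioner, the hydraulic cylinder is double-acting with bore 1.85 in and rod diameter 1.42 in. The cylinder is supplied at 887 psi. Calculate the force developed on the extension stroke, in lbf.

F ≈ 2380 lbf

Cap-side area A_cap = π/4 × (1.85 in)² = 2.688 in^2
F = P × A_cap = 887 psi × A_cap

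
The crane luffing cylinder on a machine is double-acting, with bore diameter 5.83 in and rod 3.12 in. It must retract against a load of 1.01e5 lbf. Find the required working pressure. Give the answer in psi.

P ≈ 5300 psi

Rod-side annular area A_ann = π/4 × (5.83² − 3.12²) = 19.05 in^2
Retraction: pressure acts on the annular area.
P = F / A = 1.01e5 lbf / A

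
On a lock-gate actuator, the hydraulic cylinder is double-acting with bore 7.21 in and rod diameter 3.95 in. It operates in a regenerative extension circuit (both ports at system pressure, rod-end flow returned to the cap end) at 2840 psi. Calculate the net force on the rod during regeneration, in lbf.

F ≈ 34800 lbf

With equal pressure on both faces, forces on the annular region cancel; the net push is pressure × rod cross-section.
Rod cross-section A_rod = π/4 × (3.95 in)² = 12.25 in^2
F = P × A_rod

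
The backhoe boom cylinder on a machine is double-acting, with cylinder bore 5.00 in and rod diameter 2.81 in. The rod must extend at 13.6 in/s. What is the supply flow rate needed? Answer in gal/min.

Q ≈ 69.4 gal/min

Cap-side area A_cap = π/4 × (5.00 in)² = 19.63 in^2
Q = A × v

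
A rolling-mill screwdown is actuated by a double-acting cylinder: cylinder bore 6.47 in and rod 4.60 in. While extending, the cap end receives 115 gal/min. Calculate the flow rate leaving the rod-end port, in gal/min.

Q_out ≈ 56.9 gal/min

Cap-side area A_cap = π/4 × (6.47 in)² = 32.88 in^2
Rod-side annular area A_ann = π/4 × (6.47² − 4.60²) = 16.26 in^2
Piston speed v = Q_in/A_cap; rod-end outflow Q_out = v × A_ann = Q_in × A_ann/A_cap.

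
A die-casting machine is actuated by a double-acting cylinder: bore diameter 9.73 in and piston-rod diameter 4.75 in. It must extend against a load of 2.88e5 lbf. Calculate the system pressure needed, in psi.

P ≈ 3870 psi

Cap-side area A_cap = π/4 × (9.73 in)² = 74.36 in^2
P = F / A = 2.88e5 lbf / A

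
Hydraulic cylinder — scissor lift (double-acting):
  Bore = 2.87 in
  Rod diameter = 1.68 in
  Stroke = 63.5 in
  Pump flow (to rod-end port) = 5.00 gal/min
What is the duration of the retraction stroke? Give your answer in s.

t ≈ 14.0 s

Rod-side annular area A_ann = π/4 × (2.87² − 1.68²) = 4.253 in^2
Swept volume V = A × L; t = V / Q = A·L / Q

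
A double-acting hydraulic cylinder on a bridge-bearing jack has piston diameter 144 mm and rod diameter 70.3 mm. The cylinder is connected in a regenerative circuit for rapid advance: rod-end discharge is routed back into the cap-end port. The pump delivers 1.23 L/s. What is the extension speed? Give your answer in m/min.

v ≈ 19.0 m/min

In regeneration the rod-end outflow joins the pump flow into the cap end, so the net volume the pump must supply per unit advance equals the rod cross-section area.
Rod cross-section A_rod = π/4 × (70.3 mm)² = 3882 mm^2
v = Q_pump / A_rod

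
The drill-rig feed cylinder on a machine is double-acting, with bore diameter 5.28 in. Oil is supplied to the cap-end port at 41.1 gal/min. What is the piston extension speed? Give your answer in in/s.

v ≈ 7.23 in/s

Cap-side area A_cap = π/4 × (5.28 in)² = 21.90 in^2
v = Q / A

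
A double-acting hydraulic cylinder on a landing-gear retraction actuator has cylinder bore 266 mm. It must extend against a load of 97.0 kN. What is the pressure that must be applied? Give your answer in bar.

Cap-side area A_cap = π/4 × (266 mm)² = 55570 mm^2
P = F / A = 97.0 kN / A

P ≈ 17.5 bar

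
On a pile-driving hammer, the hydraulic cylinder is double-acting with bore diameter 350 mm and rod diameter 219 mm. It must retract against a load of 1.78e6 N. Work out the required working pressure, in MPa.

P ≈ 30.4 MPa

Rod-side annular area A_ann = π/4 × (350² − 219²) = 58540 mm^2
Retraction: pressure acts on the annular area.
P = F / A = 1.78e6 N / A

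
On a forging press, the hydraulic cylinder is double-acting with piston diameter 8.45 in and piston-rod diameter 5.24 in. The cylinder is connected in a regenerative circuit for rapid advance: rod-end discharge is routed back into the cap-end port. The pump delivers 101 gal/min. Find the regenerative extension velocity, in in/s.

v ≈ 18.0 in/s

In regeneration the rod-end outflow joins the pump flow into the cap end, so the net volume the pump must supply per unit advance equals the rod cross-section area.
Rod cross-section A_rod = π/4 × (5.24 in)² = 21.57 in^2
v = Q_pump / A_rod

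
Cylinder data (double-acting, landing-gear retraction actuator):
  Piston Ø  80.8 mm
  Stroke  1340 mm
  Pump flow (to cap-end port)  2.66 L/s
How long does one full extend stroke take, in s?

Cap-side area A_cap = π/4 × (80.8 mm)² = 5128 mm^2
Swept volume V = A × L; t = V / Q = A·L / Q

t ≈ 2.58 s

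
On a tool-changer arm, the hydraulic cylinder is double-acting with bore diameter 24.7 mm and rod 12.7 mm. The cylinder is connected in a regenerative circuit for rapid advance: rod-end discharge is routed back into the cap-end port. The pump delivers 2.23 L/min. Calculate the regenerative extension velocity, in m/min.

v ≈ 17.6 m/min

In regeneration the rod-end outflow joins the pump flow into the cap end, so the net volume the pump must supply per unit advance equals the rod cross-section area.
Rod cross-section A_rod = π/4 × (12.7 mm)² = 126.7 mm^2
v = Q_pump / A_rod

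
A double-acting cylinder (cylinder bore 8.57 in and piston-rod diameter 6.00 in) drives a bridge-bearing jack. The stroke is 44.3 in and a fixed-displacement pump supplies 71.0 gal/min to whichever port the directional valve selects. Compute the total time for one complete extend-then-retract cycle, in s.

t ≈ 14.1 s

Cap-side area A_cap = π/4 × (8.57 in)² = 57.68 in^2
Rod-side annular area A_ann = π/4 × (8.57² − 6.00²) = 29.41 in^2
t_ext = A_cap·L/Q = 9.348 s
t_ret = A_ann·L/Q = 4.766 s
t_cycle = t_ext + t_ret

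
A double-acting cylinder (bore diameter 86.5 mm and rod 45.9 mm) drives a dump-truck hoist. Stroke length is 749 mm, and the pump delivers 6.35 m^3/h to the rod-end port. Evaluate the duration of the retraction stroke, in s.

t ≈ 1.79 s

Rod-side annular area A_ann = π/4 × (86.5² − 45.9²) = 4222 mm^2
Swept volume V = A × L; t = V / Q = A·L / Q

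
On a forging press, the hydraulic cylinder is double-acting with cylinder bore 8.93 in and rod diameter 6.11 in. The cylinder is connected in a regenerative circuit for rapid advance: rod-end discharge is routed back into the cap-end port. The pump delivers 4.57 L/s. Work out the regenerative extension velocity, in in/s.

v ≈ 9.51 in/s

In regeneration the rod-end outflow joins the pump flow into the cap end, so the net volume the pump must supply per unit advance equals the rod cross-section area.
Rod cross-section A_rod = π/4 × (6.11 in)² = 29.32 in^2
v = Q_pump / A_rod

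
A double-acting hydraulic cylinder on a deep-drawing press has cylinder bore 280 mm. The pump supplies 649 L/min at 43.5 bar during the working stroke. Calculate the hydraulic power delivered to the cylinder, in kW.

W ≈ 47.1 kW

Hydraulic power = P × Q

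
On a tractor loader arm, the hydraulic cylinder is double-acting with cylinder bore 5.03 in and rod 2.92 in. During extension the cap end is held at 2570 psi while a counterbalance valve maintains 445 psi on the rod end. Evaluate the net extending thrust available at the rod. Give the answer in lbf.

F ≈ 45200 lbf

Cap-side area A_cap = π/4 × (5.03 in)² = 19.87 in^2
Rod-side annular area A_ann = π/4 × (5.03² − 2.92²) = 13.17 in^2
Net thrust = P_cap·A_cap − P_rod·A_ann = 51070 lbf − 5863 lbf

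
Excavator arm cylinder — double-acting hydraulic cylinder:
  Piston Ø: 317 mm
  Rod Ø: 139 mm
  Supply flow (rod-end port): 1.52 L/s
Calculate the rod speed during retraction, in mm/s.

Rod-side annular area A_ann = π/4 × (317² − 139²) = 63750 mm^2
Flow into the rod-end port fills the annular volume.
v = Q / A

v ≈ 23.8 mm/s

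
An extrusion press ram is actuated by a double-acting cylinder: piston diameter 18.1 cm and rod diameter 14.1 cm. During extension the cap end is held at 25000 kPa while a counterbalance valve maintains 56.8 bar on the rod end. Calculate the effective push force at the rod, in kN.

F ≈ 586 kN

Cap-side area A_cap = π/4 × (18.1 cm)² = 257.3 cm^2
Rod-side annular area A_ann = π/4 × (18.1² − 14.1²) = 101.2 cm^2
Net thrust = P_cap·A_cap − P_rod·A_ann = 643.3 kN − 57.46 kN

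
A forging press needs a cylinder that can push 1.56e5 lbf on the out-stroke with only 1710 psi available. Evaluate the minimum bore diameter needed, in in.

D ≈ 10.8 in

Extension force acts on the full piston face: F = P × (π/4)D².
D = √(4F / (πP)) = √(4 × 1.56e5 lbf / (π × 1710 psi))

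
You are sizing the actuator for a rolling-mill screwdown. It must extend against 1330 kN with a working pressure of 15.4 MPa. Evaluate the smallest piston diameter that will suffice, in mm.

Extension force acts on the full piston face: F = P × (π/4)D².
D = √(4F / (πP)) = √(4 × 1330 kN / (π × 15.4 MPa))

D ≈ 332 mm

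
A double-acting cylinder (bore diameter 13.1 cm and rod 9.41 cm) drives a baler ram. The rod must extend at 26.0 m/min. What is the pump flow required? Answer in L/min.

Q ≈ 350 L/min

Cap-side area A_cap = π/4 × (13.1 cm)² = 134.8 cm^2
Q = A × v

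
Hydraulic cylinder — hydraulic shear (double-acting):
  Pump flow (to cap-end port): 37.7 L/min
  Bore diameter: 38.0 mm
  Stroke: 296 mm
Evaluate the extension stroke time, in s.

Cap-side area A_cap = π/4 × (38.0 mm)² = 1134 mm^2
Swept volume V = A × L; t = V / Q = A·L / Q

t ≈ 0.534 s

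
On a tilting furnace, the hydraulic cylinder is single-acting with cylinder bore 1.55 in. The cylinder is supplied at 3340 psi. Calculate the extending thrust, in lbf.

F ≈ 6300 lbf

Cap-side area A_cap = π/4 × (1.55 in)² = 1.887 in^2
F = P × A_cap = 3340 psi × A_cap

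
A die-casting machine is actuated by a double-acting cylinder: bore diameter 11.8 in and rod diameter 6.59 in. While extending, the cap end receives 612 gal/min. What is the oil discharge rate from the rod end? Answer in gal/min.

Cap-side area A_cap = π/4 × (11.8 in)² = 109.4 in^2
Rod-side annular area A_ann = π/4 × (11.8² − 6.59²) = 75.25 in^2
Piston speed v = Q_in/A_cap; rod-end outflow Q_out = v × A_ann = Q_in × A_ann/A_cap.

Q_out ≈ 421 gal/min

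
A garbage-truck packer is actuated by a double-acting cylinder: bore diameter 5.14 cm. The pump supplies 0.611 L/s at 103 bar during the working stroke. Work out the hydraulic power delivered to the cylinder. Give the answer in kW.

Hydraulic power = P × Q

W ≈ 6.29 kW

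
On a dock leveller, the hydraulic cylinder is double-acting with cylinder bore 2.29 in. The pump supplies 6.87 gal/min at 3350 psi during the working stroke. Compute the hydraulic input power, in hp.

W ≈ 13.4 hp

Hydraulic power = P × Q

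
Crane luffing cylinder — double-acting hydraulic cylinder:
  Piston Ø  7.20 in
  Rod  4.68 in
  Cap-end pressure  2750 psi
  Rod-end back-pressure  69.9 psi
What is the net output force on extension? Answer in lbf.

F ≈ 1.10e5 lbf

Cap-side area A_cap = π/4 × (7.20 in)² = 40.72 in^2
Rod-side annular area A_ann = π/4 × (7.20² − 4.68²) = 23.51 in^2
Net thrust = P_cap·A_cap − P_rod·A_ann = 1.120e5 lbf − 1644 lbf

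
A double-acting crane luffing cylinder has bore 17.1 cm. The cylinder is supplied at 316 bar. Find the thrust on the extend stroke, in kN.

Cap-side area A_cap = π/4 × (17.1 cm)² = 229.7 cm^2
F = P × A_cap = 316 bar × A_cap

F ≈ 726 kN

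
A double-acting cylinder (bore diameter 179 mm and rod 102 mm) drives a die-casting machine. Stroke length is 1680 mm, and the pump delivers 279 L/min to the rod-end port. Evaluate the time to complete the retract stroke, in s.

t ≈ 6.14 s

Rod-side annular area A_ann = π/4 × (179² − 102²) = 16990 mm^2
Swept volume V = A × L; t = V / Q = A·L / Q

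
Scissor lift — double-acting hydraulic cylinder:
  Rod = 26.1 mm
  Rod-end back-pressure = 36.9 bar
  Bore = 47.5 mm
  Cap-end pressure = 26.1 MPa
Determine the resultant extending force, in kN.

Cap-side area A_cap = π/4 × (47.5 mm)² = 1772 mm^2
Rod-side annular area A_ann = π/4 × (47.5² − 26.1²) = 1237 mm^2
Net thrust = P_cap·A_cap − P_rod·A_ann = 46.25 kN − 4.565 kN

F ≈ 41.7 kN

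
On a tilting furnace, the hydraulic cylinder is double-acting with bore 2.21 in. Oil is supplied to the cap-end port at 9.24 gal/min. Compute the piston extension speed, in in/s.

Cap-side area A_cap = π/4 × (2.21 in)² = 3.836 in^2
v = Q / A

v ≈ 9.27 in/s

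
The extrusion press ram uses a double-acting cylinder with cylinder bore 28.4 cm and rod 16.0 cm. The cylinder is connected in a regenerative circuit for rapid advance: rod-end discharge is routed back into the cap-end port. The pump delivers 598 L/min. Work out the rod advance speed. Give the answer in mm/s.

v ≈ 496 mm/s

In regeneration the rod-end outflow joins the pump flow into the cap end, so the net volume the pump must supply per unit advance equals the rod cross-section area.
Rod cross-section A_rod = π/4 × (16.0 cm)² = 201.1 cm^2
v = Q_pump / A_rod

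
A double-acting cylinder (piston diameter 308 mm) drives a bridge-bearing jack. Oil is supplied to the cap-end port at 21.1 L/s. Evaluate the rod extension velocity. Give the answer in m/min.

v ≈ 17.0 m/min

Cap-side area A_cap = π/4 × (308 mm)² = 74510 mm^2
v = Q / A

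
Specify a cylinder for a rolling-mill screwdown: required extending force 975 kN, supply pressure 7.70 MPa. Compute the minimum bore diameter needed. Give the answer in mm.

Extension force acts on the full piston face: F = P × (π/4)D².
D = √(4F / (πP)) = √(4 × 975 kN / (π × 7.70 MPa))

D ≈ 402 mm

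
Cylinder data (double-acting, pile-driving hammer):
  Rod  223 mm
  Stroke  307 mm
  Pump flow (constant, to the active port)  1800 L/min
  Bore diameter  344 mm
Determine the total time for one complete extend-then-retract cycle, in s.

Cap-side area A_cap = π/4 × (344 mm)² = 92940 mm^2
Rod-side annular area A_ann = π/4 × (344² − 223²) = 53880 mm^2
t_ext = A_cap·L/Q = 0.9511 s
t_ret = A_ann·L/Q = 0.5514 s
t_cycle = t_ext + t_ret

t ≈ 1.50 s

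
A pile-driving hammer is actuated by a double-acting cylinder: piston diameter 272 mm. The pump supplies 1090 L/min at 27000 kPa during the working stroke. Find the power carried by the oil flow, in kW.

W ≈ 491 kW

Hydraulic power = P × Q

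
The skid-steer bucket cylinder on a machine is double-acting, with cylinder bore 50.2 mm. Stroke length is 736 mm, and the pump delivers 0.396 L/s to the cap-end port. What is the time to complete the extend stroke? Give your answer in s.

Cap-side area A_cap = π/4 × (50.2 mm)² = 1979 mm^2
Swept volume V = A × L; t = V / Q = A·L / Q

t ≈ 3.68 s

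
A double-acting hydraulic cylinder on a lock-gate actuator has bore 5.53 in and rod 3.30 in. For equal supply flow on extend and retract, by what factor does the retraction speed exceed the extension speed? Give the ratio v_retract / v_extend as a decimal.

Cap-side area A_cap = π/4 × (5.53 in)² = 24.02 in^2
Rod-side annular area A_ann = π/4 × (5.53² − 3.30²) = 15.47 in^2
For equal Q, v ∝ 1/A, so v_ret/v_ext = A_cap/A_ann.

v_ret/v_ext ≈ 1.55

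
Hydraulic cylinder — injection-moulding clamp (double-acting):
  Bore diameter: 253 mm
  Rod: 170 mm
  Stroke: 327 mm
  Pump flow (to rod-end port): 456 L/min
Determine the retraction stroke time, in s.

Rod-side annular area A_ann = π/4 × (253² − 170²) = 27570 mm^2
Swept volume V = A × L; t = V / Q = A·L / Q

t ≈ 1.19 s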